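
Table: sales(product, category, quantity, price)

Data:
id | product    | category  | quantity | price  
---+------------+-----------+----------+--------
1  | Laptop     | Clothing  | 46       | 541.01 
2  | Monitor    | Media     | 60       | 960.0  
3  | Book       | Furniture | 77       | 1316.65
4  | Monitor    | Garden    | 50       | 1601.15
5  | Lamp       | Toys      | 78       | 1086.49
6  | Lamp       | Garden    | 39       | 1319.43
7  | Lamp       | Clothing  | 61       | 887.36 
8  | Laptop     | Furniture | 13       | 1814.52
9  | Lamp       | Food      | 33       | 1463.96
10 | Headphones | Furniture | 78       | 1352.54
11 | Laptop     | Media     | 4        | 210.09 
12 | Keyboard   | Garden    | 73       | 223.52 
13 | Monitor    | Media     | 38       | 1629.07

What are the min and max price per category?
SELECT category, MIN(price), MAX(price)
FROM sales
GROUP BY category

Result:
  Clothing: min=541.01, max=887.36
  Food: min=1463.96, max=1463.96
  Furniture: min=1316.65, max=1814.52
  Garden: min=223.52, max=1601.15
  Media: min=210.09, max=1629.07
  Toys: min=1086.49, max=1086.49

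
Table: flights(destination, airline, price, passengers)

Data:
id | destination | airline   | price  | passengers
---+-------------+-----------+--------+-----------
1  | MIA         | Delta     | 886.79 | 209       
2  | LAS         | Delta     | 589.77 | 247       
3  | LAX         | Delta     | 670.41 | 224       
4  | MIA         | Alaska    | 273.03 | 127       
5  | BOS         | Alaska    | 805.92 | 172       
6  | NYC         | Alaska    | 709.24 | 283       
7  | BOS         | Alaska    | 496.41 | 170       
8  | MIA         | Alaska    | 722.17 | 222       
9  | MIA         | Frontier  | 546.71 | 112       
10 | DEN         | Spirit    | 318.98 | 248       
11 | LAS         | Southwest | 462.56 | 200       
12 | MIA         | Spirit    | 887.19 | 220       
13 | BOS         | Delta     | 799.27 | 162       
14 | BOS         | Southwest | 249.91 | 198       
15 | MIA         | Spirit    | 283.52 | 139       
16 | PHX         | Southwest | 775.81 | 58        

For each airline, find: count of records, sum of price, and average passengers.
SELECT airline,
       COUNT(*) as cnt,
       SUM(price) as total_price,
       AVG(passengers) as avg_passengers
FROM flights
GROUP BY airline

Result:
  Alaska: 5 records, 3006.77 total price, 194.80 avg passengers
  Delta: 4 records, 2946.24 total price, 210.50 avg passengers
  Frontier: 1 records, 546.71 total price, 112.00 avg passengers
  Southwest: 3 records, 1488.28 total price, 152.00 avg passengers
  Spirit: 3 records, 1489.69 total price, 202.33 avg passengers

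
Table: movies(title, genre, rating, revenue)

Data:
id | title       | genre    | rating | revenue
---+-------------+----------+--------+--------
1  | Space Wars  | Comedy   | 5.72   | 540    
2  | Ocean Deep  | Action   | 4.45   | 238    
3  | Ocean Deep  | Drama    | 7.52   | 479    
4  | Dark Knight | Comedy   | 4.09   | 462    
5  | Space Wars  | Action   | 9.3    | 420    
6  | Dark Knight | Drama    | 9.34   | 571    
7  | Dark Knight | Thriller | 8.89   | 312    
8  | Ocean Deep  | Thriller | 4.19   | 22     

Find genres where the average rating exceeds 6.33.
SELECT genre, AVG(rating)
FROM movies
GROUP BY genre
HAVING AVG(rating) > 6.33

Result:
  Action: avg=6.88
  Drama: avg=8.43
  Thriller: avg=6.54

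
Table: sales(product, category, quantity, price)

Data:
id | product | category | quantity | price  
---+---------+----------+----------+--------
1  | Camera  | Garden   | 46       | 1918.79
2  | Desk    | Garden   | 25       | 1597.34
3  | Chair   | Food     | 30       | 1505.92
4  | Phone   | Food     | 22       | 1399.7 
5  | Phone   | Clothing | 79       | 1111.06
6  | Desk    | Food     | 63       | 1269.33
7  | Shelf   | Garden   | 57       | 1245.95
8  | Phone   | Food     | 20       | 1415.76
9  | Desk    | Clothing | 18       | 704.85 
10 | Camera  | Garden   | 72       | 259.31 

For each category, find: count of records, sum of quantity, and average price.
SELECT category,
       COUNT(*) as cnt,
       SUM(quantity) as total_quantity,
       AVG(price) as avg_price
FROM sales
GROUP BY category

Result:
  Clothing: 2 records, 97 total quantity, 907.96 avg price
  Food: 4 records, 135 total quantity, 1397.68 avg price
  Garden: 4 records, 200 total quantity, 1255.35 avg price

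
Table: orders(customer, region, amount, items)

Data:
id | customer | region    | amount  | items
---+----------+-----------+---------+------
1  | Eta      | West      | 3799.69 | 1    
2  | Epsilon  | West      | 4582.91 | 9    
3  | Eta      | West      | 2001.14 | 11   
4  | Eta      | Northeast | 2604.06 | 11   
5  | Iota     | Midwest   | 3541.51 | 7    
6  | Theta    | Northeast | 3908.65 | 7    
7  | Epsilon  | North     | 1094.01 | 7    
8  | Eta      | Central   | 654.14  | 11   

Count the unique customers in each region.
SELECT region, COUNT(DISTINCT customer)
FROM orders
GROUP BY region

Result:
  Central: 1 distinct
  Midwest: 1 distinct
  North: 1 distinct
  Northeast: 2 distinct
  West: 2 distinct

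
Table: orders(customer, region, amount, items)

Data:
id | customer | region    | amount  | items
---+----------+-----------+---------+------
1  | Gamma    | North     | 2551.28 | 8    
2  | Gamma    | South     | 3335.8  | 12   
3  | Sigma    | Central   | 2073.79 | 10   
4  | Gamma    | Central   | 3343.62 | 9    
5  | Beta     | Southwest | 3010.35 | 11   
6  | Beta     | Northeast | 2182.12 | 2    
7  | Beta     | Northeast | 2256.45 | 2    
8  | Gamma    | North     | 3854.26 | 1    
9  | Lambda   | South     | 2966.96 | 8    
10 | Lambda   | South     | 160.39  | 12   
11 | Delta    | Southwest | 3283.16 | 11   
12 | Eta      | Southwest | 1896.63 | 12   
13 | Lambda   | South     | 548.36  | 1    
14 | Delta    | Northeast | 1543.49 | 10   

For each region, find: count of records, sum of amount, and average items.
SELECT region,
       COUNT(*) as cnt,
       SUM(amount) as total_amount,
       AVG(items) as avg_items
FROM orders
GROUP BY region

Result:
  Central: 2 records, 5417.41 total amount, 9.50 avg items
  North: 2 records, 6405.54 total amount, 4.50 avg items
  Northeast: 3 records, 5982.06 total amount, 4.67 avg items
  South: 4 records, 7011.51 total amount, 8.25 avg items
  Southwest: 3 records, 8190.14 total amount, 11.33 avg items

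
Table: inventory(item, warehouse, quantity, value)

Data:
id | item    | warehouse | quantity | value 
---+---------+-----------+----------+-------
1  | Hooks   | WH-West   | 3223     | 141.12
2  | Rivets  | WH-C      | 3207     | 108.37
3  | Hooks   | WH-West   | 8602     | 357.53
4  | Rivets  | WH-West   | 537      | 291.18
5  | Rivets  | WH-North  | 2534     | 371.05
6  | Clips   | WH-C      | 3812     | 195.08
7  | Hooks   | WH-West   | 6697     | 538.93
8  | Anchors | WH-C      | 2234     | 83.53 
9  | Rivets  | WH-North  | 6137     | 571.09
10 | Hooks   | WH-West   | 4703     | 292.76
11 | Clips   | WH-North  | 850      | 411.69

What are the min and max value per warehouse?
SELECT warehouse, MIN(value), MAX(value)
FROM inventory
GROUP BY warehouse

Result:
  WH-C: min=83.53, max=195.08
  WH-North: min=371.05, max=571.09
  WH-West: min=141.12, max=538.93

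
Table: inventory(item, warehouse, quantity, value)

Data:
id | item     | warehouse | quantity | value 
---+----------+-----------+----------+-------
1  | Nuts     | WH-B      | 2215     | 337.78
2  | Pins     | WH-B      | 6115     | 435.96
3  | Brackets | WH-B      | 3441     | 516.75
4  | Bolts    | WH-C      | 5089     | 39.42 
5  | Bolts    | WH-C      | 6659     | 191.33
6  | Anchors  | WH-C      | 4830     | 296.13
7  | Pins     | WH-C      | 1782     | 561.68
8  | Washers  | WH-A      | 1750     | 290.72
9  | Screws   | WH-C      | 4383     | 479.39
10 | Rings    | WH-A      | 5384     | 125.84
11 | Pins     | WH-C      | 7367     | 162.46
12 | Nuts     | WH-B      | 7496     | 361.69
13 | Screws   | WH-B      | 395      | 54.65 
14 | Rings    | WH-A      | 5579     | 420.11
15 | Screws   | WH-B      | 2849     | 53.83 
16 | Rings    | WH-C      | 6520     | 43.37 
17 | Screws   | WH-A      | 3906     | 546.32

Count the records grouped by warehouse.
SELECT warehouse, COUNT(*) as count
FROM inventory
GROUP BY warehouse

Result:
  WH-A: 4
  WH-B: 6
  WH-C: 7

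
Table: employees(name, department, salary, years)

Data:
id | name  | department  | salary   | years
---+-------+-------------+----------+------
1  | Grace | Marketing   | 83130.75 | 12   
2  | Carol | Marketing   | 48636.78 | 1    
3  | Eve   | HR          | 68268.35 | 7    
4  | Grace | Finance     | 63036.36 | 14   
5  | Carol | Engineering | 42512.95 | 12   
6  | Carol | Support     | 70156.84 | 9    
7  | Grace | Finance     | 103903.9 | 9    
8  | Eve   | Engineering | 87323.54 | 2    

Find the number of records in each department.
SELECT department, COUNT(*) as count
FROM employees
GROUP BY department

Result:
  Engineering: 2
  Finance: 2
  HR: 1
  Marketing: 2
  Support: 1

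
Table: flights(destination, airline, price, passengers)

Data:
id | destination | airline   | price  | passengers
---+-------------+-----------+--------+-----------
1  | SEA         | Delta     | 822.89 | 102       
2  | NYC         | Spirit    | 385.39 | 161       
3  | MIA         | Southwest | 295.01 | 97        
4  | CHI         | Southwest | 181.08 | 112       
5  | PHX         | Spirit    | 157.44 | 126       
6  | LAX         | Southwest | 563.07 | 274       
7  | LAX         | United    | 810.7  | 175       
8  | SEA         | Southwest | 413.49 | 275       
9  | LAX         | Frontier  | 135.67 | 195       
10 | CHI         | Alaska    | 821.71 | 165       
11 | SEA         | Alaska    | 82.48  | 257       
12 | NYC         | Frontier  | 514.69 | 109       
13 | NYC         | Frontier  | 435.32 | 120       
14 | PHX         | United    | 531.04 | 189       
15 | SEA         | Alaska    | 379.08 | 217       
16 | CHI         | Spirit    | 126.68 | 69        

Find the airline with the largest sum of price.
SELECT airline, SUM(price) as val
FROM flights
GROUP BY airline
ORDER BY val DESC
LIMIT 1

Result: Southwest with sum(price) = 1452.65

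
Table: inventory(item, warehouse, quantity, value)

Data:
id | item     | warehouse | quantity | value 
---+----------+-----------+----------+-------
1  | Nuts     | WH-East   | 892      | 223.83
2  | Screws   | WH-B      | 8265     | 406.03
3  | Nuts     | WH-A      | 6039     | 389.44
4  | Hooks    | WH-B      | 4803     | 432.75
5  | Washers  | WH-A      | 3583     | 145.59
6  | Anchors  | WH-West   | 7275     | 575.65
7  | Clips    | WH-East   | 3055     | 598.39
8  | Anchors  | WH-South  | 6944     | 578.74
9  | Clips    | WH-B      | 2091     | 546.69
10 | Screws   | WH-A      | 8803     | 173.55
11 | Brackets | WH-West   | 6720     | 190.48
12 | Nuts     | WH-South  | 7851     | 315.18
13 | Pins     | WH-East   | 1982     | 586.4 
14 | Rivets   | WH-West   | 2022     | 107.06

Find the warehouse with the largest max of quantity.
SELECT warehouse, MAX(quantity) as val
FROM inventory
GROUP BY warehouse
ORDER BY val DESC
LIMIT 1

Result: WH-A with max(quantity) = 8803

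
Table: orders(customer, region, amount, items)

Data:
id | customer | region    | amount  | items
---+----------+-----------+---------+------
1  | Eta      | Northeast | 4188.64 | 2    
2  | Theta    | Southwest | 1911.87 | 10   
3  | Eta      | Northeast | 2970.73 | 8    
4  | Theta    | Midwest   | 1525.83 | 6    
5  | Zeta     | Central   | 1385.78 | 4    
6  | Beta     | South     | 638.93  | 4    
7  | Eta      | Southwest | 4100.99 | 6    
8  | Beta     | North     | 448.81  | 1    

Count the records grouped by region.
SELECT region, COUNT(*) as count
FROM orders
GROUP BY region

Result:
  Central: 1
  Midwest: 1
  North: 1
  Northeast: 2
  South: 1
  Southwest: 2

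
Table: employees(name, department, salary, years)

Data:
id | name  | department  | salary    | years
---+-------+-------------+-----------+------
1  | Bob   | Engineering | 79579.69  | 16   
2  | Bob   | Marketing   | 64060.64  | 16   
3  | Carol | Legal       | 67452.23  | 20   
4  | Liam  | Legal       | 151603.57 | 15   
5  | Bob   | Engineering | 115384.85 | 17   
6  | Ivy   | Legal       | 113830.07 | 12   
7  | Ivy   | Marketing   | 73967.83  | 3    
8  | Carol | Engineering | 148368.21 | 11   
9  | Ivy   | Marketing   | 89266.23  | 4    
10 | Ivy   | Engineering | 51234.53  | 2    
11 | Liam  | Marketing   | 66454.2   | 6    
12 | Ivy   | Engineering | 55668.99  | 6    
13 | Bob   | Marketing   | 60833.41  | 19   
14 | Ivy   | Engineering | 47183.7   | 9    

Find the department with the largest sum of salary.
SELECT department, SUM(salary) as val
FROM employees
GROUP BY department
ORDER BY val DESC
LIMIT 1

Result: Engineering with sum(salary) = 497419.97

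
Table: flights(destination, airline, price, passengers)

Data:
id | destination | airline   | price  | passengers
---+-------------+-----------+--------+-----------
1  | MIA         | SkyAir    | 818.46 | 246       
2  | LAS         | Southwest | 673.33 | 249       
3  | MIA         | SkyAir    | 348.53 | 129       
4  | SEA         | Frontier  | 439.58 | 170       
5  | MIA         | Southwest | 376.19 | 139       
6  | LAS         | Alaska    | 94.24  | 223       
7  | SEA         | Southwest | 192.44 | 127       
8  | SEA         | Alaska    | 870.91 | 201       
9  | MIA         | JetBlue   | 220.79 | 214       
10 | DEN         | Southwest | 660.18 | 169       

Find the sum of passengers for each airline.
SELECT airline, SUM(passengers) as result
FROM flights
GROUP BY airline

Result:
  Alaska: 424
  Frontier: 170
  JetBlue: 214
  SkyAir: 375
  Southwest: 684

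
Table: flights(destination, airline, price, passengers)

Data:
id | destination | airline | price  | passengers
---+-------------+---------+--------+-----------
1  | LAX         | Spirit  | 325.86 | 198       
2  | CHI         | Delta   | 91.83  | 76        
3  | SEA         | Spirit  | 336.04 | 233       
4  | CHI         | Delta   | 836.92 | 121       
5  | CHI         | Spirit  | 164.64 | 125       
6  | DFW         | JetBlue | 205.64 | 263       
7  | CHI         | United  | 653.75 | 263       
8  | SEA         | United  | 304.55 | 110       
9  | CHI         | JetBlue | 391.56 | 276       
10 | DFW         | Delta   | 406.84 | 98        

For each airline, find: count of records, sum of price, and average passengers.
SELECT airline,
       COUNT(*) as cnt,
       SUM(price) as total_price,
       AVG(passengers) as avg_passengers
FROM flights
GROUP BY airline

Result:
  Delta: 3 records, 1335.59 total price, 98.33 avg passengers
  JetBlue: 2 records, 597.20 total price, 269.50 avg passengers
  Spirit: 3 records, 826.54 total price, 185.33 avg passengers
  United: 2 records, 958.30 total price, 186.50 avg passengers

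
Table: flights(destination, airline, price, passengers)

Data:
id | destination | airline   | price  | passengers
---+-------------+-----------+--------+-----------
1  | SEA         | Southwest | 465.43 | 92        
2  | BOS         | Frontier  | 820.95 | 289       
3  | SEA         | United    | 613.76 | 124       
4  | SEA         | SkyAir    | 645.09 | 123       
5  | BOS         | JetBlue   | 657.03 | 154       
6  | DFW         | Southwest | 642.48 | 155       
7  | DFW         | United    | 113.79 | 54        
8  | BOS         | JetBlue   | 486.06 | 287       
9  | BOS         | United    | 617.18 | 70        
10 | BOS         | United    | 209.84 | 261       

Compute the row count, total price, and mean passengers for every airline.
SELECT airline,
       COUNT(*) as cnt,
       SUM(price) as total_price,
       AVG(passengers) as avg_passengers
FROM flights
GROUP BY airline

Result:
  Frontier: 1 records, 820.95 total price, 289.00 avg passengers
  JetBlue: 2 records, 1143.09 total price, 220.50 avg passengers
  SkyAir: 1 records, 645.09 total price, 123.00 avg passengers
  Southwest: 2 records, 1107.91 total price, 123.50 avg passengers
  United: 4 records, 1554.57 total price, 127.25 avg passengers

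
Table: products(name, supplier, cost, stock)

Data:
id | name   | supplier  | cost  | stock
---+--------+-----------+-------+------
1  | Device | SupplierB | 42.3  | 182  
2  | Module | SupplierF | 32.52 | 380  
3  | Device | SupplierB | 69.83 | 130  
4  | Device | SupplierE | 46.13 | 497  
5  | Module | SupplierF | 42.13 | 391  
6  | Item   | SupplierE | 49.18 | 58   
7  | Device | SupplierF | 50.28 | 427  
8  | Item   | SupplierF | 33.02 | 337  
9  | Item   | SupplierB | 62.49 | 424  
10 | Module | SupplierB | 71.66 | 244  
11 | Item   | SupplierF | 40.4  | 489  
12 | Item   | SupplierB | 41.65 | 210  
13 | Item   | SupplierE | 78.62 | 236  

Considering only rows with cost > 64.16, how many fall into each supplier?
SELECT supplier, COUNT(*)
FROM products
WHERE cost > 64.16
GROUP BY supplier

Note: WHERE filters rows before grouping.

Result:
  SupplierB: 2
  SupplierE: 1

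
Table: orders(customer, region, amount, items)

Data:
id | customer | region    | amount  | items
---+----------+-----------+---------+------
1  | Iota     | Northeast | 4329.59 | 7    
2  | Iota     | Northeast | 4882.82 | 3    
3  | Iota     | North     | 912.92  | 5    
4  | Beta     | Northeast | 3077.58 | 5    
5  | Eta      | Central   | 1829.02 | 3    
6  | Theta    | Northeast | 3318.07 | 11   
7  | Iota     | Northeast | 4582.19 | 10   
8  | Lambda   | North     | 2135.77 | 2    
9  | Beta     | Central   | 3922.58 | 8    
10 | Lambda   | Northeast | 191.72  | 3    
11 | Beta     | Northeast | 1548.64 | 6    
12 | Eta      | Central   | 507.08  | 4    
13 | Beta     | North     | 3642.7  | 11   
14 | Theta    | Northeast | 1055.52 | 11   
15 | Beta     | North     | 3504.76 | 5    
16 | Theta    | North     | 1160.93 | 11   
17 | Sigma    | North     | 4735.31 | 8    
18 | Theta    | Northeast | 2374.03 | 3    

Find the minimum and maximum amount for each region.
SELECT region, MIN(amount), MAX(amount)
FROM orders
GROUP BY region

Result:
  Central: min=507.08, max=3922.58
  North: min=912.92, max=4735.31
  Northeast: min=191.72, max=4882.82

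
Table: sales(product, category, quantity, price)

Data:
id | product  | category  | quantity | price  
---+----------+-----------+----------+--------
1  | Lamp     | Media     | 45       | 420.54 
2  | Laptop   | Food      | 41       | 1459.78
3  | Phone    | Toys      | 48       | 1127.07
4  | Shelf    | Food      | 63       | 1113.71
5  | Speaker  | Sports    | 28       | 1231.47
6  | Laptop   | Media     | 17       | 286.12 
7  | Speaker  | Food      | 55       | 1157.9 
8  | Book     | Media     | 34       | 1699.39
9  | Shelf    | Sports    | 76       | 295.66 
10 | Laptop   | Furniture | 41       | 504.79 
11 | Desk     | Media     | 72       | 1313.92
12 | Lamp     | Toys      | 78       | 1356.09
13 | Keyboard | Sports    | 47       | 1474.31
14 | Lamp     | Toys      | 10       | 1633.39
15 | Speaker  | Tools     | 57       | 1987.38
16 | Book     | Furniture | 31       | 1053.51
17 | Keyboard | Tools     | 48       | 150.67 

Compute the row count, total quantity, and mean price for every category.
SELECT category,
       COUNT(*) as cnt,
       SUM(quantity) as total_quantity,
       AVG(price) as avg_price
FROM sales
GROUP BY category

Result:
  Food: 3 records, 159 total quantity, 1243.80 avg price
  Furniture: 2 records, 72 total quantity, 779.15 avg price
  Media: 4 records, 168 total quantity, 929.99 avg price
  Sports: 3 records, 151 total quantity, 1000.48 avg price
  Tools: 2 records, 105 total quantity, 1069.03 avg price
  Toys: 3 records, 136 total quantity, 1372.18 avg price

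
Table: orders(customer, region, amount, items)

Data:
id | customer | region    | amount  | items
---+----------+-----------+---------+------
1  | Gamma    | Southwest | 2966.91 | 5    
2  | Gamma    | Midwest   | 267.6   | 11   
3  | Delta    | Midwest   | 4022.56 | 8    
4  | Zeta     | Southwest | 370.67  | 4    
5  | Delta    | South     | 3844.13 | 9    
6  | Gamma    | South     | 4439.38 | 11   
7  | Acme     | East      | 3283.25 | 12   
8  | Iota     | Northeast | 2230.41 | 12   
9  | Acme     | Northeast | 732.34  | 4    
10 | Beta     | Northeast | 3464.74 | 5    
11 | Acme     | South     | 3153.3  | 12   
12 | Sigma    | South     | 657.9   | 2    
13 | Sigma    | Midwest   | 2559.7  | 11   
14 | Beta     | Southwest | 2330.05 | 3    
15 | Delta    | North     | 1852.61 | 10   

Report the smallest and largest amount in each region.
SELECT region, MIN(amount), MAX(amount)
FROM orders
GROUP BY region

Result:
  East: min=3283.25, max=3283.25
  Midwest: min=267.60, max=4022.56
  North: min=1852.61, max=1852.61
  Northeast: min=732.34, max=3464.74
  South: min=657.90, max=4439.38
  Southwest: min=370.67, max=2966.91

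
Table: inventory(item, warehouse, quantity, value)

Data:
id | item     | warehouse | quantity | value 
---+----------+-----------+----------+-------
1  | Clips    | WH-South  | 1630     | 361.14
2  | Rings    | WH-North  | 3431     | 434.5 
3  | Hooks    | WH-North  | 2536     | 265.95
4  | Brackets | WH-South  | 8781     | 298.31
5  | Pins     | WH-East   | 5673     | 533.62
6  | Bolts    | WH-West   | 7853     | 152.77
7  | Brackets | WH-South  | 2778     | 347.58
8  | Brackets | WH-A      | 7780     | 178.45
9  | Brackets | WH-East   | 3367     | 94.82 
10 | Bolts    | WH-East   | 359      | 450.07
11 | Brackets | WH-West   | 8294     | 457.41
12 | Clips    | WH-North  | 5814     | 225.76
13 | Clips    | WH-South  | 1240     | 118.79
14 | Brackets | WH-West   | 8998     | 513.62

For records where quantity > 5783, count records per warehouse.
SELECT warehouse, COUNT(*)
FROM inventory
WHERE quantity > 5783
GROUP BY warehouse

Note: WHERE filters rows before grouping.

Result:
  WH-A: 1
  WH-North: 1
  WH-South: 1
  WH-West: 3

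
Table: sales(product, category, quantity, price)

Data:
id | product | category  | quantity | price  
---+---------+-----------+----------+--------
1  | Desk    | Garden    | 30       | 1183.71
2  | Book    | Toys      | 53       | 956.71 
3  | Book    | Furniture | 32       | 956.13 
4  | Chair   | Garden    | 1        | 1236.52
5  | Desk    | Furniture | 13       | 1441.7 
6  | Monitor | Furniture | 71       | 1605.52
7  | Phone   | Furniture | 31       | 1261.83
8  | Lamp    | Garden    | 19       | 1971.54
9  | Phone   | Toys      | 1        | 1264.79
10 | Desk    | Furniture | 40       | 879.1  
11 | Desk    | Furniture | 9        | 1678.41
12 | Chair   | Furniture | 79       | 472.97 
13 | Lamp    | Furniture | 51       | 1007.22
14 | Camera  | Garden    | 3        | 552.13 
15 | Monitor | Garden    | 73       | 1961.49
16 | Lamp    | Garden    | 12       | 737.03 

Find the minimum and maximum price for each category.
SELECT category, MIN(price), MAX(price)
FROM sales
GROUP BY category

Result:
  Furniture: min=472.97, max=1678.41
  Garden: min=552.13, max=1971.54
  Toys: min=956.71, max=1264.79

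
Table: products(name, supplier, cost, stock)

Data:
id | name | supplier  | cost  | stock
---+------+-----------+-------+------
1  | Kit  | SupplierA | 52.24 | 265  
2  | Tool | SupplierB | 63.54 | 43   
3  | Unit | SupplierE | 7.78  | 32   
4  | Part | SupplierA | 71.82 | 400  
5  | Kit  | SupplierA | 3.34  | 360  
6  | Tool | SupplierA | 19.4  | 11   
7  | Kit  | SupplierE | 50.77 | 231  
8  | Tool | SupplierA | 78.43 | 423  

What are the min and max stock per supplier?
SELECT supplier, MIN(stock), MAX(stock)
FROM products
GROUP BY supplier

Result:
  SupplierA: min=11, max=423
  SupplierB: min=43, max=43
  SupplierE: min=32, max=231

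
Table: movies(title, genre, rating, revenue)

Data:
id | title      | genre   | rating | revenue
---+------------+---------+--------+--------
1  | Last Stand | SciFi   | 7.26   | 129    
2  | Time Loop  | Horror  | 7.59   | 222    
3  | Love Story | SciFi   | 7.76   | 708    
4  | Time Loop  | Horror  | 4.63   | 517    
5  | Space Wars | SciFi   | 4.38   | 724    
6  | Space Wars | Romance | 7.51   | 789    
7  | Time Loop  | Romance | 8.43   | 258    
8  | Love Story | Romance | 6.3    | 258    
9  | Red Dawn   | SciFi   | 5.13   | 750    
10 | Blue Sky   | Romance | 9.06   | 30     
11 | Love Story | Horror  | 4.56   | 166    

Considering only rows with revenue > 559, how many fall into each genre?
SELECT genre, COUNT(*)
FROM movies
WHERE revenue > 559
GROUP BY genre

Note: WHERE filters rows before grouping.

Result:
  Romance: 1
  SciFi: 3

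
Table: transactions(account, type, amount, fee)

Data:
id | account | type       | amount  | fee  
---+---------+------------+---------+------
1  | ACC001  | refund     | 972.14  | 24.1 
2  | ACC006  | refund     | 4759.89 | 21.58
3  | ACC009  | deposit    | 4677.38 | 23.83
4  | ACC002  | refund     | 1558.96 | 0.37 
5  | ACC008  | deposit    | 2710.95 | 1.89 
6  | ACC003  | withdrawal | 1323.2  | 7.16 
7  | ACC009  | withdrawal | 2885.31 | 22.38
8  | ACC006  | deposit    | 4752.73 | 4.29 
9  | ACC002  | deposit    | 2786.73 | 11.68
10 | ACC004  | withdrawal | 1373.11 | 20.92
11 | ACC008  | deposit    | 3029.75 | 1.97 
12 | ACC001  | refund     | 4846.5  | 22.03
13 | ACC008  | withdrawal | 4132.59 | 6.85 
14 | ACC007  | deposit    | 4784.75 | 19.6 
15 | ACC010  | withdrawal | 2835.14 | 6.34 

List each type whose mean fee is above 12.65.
SELECT type, AVG(fee)
FROM transactions
GROUP BY type
HAVING AVG(fee) > 12.65

Result:
  refund: avg=17.02
  withdrawal: avg=12.73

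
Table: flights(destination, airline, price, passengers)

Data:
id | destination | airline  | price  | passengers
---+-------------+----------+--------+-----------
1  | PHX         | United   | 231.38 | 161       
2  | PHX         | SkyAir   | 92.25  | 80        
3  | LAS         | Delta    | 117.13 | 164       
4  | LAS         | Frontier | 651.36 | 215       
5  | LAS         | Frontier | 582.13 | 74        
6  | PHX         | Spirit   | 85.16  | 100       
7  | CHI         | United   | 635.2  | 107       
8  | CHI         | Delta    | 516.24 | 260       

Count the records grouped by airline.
SELECT airline, COUNT(*) as count
FROM flights
GROUP BY airline

Result:
  Delta: 2
  Frontier: 2
  SkyAir: 1
  Spirit: 1
  United: 2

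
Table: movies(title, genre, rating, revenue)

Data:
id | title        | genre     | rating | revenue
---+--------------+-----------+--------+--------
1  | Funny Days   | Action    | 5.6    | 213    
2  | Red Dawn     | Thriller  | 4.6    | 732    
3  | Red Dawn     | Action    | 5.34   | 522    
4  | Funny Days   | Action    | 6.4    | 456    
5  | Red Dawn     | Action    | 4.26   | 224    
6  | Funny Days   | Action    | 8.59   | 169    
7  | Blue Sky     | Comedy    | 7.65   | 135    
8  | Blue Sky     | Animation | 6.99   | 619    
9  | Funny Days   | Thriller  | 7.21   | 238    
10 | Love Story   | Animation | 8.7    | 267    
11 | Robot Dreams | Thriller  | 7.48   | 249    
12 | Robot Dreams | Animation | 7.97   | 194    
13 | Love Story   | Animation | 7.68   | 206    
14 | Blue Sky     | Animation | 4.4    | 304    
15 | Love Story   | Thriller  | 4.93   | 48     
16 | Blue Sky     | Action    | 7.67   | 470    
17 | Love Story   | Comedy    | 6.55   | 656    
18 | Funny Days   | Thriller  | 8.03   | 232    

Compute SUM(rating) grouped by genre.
SELECT genre, SUM(rating) as result
FROM movies
GROUP BY genre

Result:
  Action: 37.86
  Animation: 35.74
  Comedy: 14.20
  Thriller: 32.25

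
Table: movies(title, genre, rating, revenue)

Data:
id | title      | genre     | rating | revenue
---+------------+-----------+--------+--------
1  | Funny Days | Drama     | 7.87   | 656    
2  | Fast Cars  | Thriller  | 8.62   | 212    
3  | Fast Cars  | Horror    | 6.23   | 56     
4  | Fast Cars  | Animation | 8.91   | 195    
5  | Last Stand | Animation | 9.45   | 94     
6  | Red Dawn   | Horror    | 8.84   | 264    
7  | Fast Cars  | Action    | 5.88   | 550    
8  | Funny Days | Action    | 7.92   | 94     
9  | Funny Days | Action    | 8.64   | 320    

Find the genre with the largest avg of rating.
SELECT genre, AVG(rating) as val
FROM movies
GROUP BY genre
ORDER BY val DESC
LIMIT 1

Result: Animation with avg(rating) = 9.18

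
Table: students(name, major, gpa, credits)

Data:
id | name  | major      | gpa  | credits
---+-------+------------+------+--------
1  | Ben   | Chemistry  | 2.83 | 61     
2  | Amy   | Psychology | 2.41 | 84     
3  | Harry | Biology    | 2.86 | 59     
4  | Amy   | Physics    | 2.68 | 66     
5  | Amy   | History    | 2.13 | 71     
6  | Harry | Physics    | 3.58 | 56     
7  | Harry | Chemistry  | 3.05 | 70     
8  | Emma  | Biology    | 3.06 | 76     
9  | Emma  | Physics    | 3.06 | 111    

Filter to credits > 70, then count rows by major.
SELECT major, COUNT(*)
FROM students
WHERE credits > 70
GROUP BY major

Note: WHERE filters rows before grouping.

Result:
  Biology: 1
  History: 1
  Physics: 1
  Psychology: 1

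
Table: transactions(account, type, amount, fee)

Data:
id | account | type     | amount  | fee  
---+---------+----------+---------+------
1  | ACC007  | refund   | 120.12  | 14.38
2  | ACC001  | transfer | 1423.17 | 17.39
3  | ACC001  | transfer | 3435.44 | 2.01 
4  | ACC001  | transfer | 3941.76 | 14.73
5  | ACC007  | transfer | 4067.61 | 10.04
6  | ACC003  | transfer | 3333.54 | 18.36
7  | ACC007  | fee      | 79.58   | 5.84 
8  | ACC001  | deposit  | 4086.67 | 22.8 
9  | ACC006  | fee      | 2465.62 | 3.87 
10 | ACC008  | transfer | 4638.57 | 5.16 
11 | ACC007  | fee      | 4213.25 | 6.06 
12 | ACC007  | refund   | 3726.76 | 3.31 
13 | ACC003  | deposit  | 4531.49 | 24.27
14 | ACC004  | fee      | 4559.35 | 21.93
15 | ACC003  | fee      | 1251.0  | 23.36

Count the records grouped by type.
SELECT type, COUNT(*) as count
FROM transactions
GROUP BY type

Result:
  deposit: 2
  fee: 5
  refund: 2
  transfer: 6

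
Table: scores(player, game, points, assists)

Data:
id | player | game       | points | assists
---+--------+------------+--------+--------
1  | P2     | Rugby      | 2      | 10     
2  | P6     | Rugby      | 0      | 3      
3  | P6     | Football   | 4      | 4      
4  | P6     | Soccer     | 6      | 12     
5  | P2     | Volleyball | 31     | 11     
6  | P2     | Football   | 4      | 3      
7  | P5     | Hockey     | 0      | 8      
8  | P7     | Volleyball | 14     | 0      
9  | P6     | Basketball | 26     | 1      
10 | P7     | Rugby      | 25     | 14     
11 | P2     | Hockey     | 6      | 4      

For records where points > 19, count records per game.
SELECT game, COUNT(*)
FROM scores
WHERE points > 19
GROUP BY game

Note: WHERE filters rows before grouping.

Result:
  Basketball: 1
  Rugby: 1
  Volleyball: 1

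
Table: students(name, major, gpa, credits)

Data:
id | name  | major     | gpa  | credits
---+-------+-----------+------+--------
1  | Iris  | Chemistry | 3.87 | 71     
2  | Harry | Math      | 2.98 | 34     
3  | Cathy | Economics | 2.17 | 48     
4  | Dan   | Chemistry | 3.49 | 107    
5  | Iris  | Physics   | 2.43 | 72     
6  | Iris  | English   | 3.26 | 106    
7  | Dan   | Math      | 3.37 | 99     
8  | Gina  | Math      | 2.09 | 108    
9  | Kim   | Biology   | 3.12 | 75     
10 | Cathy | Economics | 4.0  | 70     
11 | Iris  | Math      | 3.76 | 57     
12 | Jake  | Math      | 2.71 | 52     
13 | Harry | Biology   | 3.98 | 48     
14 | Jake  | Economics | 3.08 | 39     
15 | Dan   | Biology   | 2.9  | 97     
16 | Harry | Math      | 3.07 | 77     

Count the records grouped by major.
SELECT major, COUNT(*) as count
FROM students
GROUP BY major

Result:
  Biology: 3
  Chemistry: 2
  Economics: 3
  English: 1
  Math: 6
  Physics: 1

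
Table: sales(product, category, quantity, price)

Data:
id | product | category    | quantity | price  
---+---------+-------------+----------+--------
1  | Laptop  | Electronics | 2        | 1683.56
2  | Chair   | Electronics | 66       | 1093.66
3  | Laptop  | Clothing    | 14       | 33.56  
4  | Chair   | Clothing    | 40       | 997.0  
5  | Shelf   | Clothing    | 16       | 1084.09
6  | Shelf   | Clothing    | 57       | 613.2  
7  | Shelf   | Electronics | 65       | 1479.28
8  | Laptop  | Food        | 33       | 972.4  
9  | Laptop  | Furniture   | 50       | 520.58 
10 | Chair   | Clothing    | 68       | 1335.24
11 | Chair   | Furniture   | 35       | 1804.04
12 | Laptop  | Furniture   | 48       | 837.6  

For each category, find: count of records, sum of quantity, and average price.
SELECT category,
       COUNT(*) as cnt,
       SUM(quantity) as total_quantity,
       AVG(price) as avg_price
FROM sales
GROUP BY category

Result:
  Clothing: 5 records, 195 total quantity, 812.62 avg price
  Electronics: 3 records, 133 total quantity, 1418.83 avg price
  Food: 1 records, 33 total quantity, 972.40 avg price
  Furniture: 3 records, 133 total quantity, 1054.07 avg price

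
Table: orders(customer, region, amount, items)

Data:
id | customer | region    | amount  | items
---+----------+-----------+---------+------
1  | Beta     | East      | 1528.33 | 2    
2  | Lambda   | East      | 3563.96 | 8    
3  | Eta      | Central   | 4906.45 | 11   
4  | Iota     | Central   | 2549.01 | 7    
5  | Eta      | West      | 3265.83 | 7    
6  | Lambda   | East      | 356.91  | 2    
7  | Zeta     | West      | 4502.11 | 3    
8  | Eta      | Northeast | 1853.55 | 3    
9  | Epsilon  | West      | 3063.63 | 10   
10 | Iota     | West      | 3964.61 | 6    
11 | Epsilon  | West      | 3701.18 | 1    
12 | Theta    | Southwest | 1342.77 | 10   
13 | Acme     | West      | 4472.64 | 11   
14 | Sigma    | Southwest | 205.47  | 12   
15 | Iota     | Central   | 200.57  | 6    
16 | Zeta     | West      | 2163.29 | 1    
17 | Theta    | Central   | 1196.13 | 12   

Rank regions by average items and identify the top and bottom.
SELECT region, AVG(items)
FROM orders
GROUP BY region
ORDER BY AVG(items)

All groups:
  Northeast: 3.00
  East: 4.00
  West: 5.57
  Central: 9.00
  Southwest: 11.00

Highest: Southwest (11.00)
Lowest: Northeast (3.00)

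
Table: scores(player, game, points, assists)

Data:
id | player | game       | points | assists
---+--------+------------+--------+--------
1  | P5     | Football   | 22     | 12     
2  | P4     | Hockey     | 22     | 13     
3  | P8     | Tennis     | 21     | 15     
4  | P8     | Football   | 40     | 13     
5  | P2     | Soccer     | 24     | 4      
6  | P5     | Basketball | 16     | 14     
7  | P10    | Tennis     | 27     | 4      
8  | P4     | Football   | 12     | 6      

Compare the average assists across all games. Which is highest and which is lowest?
SELECT game, AVG(assists)
FROM scores
GROUP BY game
ORDER BY AVG(assists)

All groups:
  Soccer: 4.00
  Tennis: 9.50
  Football: 10.33
  Hockey: 13.00
  Basketball: 14.00

Highest: Basketball (14.00)
Lowest: Soccer (4.00)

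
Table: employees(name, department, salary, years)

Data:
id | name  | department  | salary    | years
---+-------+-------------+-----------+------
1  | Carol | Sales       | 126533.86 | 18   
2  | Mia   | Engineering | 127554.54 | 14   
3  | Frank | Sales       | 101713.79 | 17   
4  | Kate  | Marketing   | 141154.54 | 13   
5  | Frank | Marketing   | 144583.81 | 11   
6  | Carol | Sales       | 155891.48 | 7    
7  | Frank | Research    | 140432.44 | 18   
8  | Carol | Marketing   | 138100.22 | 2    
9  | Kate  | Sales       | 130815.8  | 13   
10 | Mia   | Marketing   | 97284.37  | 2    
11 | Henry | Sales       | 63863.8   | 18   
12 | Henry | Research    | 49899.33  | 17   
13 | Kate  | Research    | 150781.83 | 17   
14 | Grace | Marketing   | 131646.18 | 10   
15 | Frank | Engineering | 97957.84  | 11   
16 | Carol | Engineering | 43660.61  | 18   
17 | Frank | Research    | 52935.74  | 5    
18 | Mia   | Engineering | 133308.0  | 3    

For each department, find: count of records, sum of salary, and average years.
SELECT department,
       COUNT(*) as cnt,
       SUM(salary) as total_salary,
       AVG(years) as avg_years
FROM employees
GROUP BY department

Result:
  Engineering: 4 records, 402480.99 total salary, 11.50 avg years
  Marketing: 5 records, 652769.12 total salary, 7.60 avg years
  Research: 4 records, 394049.34 total salary, 14.25 avg years
  Sales: 5 records, 578818.73 total salary, 14.60 avg years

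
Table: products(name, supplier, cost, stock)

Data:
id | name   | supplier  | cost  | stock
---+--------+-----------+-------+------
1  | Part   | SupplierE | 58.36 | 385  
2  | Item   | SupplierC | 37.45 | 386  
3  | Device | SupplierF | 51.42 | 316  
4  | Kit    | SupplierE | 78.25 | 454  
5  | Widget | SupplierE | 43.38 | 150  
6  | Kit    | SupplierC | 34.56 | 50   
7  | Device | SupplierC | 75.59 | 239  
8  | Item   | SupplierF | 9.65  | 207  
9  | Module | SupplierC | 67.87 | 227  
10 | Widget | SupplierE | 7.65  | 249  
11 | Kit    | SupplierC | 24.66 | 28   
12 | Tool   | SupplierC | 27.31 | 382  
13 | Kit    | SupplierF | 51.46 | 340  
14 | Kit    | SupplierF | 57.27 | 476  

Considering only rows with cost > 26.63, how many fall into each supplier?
SELECT supplier, COUNT(*)
FROM products
WHERE cost > 26.63
GROUP BY supplier

Note: WHERE filters rows before grouping.

Result:
  SupplierC: 5
  SupplierE: 3
  SupplierF: 3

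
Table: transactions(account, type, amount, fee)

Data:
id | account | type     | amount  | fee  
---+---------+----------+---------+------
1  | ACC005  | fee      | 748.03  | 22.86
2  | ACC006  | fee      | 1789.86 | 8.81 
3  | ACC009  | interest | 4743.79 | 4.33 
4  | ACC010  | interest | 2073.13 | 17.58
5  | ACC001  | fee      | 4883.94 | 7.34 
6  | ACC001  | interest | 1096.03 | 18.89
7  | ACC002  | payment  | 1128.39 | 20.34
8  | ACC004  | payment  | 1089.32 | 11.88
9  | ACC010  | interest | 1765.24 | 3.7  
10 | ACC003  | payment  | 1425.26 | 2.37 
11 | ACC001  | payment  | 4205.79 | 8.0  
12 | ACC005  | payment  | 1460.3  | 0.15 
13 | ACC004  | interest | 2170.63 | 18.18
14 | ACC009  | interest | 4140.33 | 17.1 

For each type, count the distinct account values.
SELECT type, COUNT(DISTINCT account)
FROM transactions
GROUP BY type

Result:
  fee: 3 distinct
  interest: 4 distinct
  payment: 5 distinct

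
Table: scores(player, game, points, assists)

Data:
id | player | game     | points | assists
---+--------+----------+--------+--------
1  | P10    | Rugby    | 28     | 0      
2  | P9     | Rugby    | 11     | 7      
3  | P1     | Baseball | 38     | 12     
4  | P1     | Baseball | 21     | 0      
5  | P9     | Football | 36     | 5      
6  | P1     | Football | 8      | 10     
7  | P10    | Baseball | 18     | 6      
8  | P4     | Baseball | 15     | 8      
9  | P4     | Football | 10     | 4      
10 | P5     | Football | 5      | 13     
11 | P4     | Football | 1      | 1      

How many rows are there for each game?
SELECT game, COUNT(*) as count
FROM scores
GROUP BY game

Result:
  Baseball: 4
  Football: 5
  Rugby: 2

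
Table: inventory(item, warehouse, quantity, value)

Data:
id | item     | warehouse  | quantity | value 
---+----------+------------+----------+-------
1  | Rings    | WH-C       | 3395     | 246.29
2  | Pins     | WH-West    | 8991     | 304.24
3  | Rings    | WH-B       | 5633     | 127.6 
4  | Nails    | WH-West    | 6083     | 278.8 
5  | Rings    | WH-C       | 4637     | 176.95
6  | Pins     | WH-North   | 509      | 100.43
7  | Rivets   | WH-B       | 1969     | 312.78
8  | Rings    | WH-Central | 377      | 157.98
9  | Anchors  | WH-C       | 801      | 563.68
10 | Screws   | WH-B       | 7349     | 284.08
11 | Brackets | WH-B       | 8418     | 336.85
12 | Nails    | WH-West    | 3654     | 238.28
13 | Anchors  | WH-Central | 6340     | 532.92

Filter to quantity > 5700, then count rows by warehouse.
SELECT warehouse, COUNT(*)
FROM inventory
WHERE quantity > 5700
GROUP BY warehouse

Note: WHERE filters rows before grouping.

Result:
  WH-B: 2
  WH-Central: 1
  WH-West: 2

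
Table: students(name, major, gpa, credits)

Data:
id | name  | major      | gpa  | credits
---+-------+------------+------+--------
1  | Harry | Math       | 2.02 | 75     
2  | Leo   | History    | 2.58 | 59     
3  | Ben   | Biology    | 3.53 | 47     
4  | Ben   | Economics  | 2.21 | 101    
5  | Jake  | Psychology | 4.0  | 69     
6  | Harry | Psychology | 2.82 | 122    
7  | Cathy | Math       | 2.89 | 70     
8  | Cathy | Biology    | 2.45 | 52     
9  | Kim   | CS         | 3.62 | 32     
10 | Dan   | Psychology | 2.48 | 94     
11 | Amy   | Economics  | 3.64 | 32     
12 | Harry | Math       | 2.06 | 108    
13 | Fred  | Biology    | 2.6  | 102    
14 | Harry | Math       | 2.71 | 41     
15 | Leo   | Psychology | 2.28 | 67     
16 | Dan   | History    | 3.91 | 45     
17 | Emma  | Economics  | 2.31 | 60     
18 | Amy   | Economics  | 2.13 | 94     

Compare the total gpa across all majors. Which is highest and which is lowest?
SELECT major, SUM(gpa)
FROM students
GROUP BY major
ORDER BY SUM(gpa)

All groups:
  CS: 3.62
  History: 6.49
  Biology: 8.58
  Math: 9.68
  Economics: 10.29
  Psychology: 11.58

Highest: Psychology (11.58)
Lowest: CS (3.62)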